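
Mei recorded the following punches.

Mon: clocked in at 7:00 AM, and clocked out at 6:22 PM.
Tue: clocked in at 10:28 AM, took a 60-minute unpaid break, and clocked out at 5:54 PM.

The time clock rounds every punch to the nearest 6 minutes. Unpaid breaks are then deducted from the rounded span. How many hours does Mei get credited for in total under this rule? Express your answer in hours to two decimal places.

17.80 hours

Mon: in 7:00 AM→7:00 AM, out 6:22 PM→6:24 PM; 11 h 24 min
Tue: in 10:28 AM→10:30 AM, out 5:54 PM→5:54 PM; 7 h 24 min − 60 min = 6 h 24 min
Total credited: 17 h 48 min.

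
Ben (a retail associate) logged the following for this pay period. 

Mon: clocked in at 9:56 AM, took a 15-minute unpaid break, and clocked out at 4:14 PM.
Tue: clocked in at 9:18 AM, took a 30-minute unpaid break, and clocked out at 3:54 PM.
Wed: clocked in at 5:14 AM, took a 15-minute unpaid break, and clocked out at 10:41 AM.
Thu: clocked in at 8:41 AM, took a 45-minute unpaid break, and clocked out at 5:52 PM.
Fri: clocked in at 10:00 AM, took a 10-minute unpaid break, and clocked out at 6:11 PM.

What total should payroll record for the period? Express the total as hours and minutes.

Mon: 9:56 AM–4:14 PM = 6 h 18 min; less 15 min break → 6 h 3 min
Tue: 9:18 AM–3:54 PM = 6 h 36 min; less 30 min break → 6 h 6 min
Wed: 5:14 AM–10:41 AM = 5 h 27 min; less 15 min break → 5 h 12 min
Thu: 8:41 AM–5:52 PM = 9 h 11 min; less 45 min break → 8 h 26 min
Fri: 10:00 AM–6:11 PM = 8 h 11 min; less 10 min break → 8 h 1 min
Total: 6 h 3 min + 6 h 6 min + 5 h 12 min + 8 h 26 min + 8 h 1 min = 33 h 48 min.

33 h 48 min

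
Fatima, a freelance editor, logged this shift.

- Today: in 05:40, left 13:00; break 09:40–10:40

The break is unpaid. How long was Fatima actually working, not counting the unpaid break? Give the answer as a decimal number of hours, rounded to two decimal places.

Today: 05:40–13:00 = 7 h 20 min; less 60 min break → 6 h 20 min

6.33 hours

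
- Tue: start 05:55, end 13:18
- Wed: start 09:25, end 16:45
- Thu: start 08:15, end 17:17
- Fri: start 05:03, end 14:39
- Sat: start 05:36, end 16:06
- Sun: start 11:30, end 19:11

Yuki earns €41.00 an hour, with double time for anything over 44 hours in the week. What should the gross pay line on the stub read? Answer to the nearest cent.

€2421.73

Tue: 05:55–13:18 = 7 h 23 min
Wed: 09:25–16:45 = 7 h 20 min
Thu: 08:15–17:17 = 9 h 2 min
Fri: 05:03–14:39 = 9 h 36 min
Sat: 05:36–16:06 = 10 h 30 min
Sun: 11:30–19:11 = 7 h 41 min
Total worked: 51 h 32 min = 3092 min.
Regular 44 h 0 min = 2640 min at €41.00/h; overtime 7 h 32 min = 452 min at €82.00/h.
Pay = (2640 × €41.00 + 452 × €82.00) ÷ 60 = €2421.73.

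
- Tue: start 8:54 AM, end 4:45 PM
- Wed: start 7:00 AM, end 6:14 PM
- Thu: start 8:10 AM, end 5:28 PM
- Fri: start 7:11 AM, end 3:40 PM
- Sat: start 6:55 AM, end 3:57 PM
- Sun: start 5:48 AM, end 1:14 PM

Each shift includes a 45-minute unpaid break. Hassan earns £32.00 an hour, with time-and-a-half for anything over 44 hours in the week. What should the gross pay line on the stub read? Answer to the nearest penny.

£1640.00

Tue: 8:54 AM–4:45 PM = 7 h 51 min; less 45 min break → 7 h 6 min
Wed: 7:00 AM–6:14 PM = 11 h 14 min; less 45 min break → 10 h 29 min
Thu: 8:10 AM–5:28 PM = 9 h 18 min; less 45 min break → 8 h 33 min
Fri: 7:11 AM–3:40 PM = 8 h 29 min; less 45 min break → 7 h 44 min
Sat: 6:55 AM–3:57 PM = 9 h 2 min; less 45 min break → 8 h 17 min
Sun: 5:48 AM–1:14 PM = 7 h 26 min; less 45 min break → 6 h 41 min
Total worked: 48 h 50 min = 2930 min.
Regular 44 h 0 min = 2640 min at £32.00/h; overtime 4 h 50 min = 290 min at £48.00/h.
Pay = (2640 × £32.00 + 290 × £48.00) ÷ 60 = £1640.00.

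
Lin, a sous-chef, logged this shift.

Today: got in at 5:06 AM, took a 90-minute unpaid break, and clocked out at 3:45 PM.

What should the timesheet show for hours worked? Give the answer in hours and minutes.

Today: 5:06 AM–3:45 PM = 10 h 39 min; less 90 min break → 9 h 9 min

9 h 9 min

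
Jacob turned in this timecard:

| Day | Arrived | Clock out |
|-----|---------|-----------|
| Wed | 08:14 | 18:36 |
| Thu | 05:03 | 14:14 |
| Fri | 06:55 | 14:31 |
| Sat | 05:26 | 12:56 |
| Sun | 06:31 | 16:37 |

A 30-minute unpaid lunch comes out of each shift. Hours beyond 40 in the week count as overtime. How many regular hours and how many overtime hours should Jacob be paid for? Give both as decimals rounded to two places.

Wed: 08:14–18:36 = 10 h 22 min; less 30 min break → 9 h 52 min
Thu: 05:03–14:14 = 9 h 11 min; less 30 min break → 8 h 41 min
Fri: 06:55–14:31 = 7 h 36 min; less 30 min break → 7 h 6 min
Sat: 05:26–12:56 = 7 h 30 min; less 30 min break → 7 h 0 min
Sun: 06:31–16:37 = 10 h 6 min; less 30 min break → 9 h 36 min
Total worked: 42 h 15 min = 42.25 h.
Threshold 40 h → overtime 2 h 15 min, regular 40 h 0 min.

Regular 40.00 hours, overtime 2.25 hours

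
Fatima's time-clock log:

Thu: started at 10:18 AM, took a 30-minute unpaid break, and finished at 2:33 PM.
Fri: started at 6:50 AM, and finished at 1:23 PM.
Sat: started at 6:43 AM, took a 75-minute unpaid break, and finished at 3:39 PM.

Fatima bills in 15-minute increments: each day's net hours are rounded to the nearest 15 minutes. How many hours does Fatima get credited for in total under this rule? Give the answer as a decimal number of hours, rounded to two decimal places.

18.00 hours

Thu: 10:18 AM–2:33 PM = 4 h 15 min − 30 min = 3 h 45 min → rounds to 3 h 45 min
Fri: 6:50 AM–1:23 PM = 6 h 33 min → rounds to 6 h 30 min
Sat: 6:43 AM–3:39 PM = 8 h 56 min − 75 min = 7 h 41 min → rounds to 7 h 45 min
Total credited: 18 h 0 min.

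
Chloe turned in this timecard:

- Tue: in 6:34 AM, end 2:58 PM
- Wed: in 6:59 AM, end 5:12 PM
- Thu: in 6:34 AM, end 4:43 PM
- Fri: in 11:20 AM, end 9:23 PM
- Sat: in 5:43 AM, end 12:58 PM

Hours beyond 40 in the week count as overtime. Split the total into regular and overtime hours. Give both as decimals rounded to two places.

Regular 40.00 hours, overtime 6.07 hours

Tue: 6:34 AM–2:58 PM = 8 h 24 min
Wed: 6:59 AM–5:12 PM = 10 h 13 min
Thu: 6:34 AM–4:43 PM = 10 h 9 min
Fri: 11:20 AM–9:23 PM = 10 h 3 min
Sat: 5:43 AM–12:58 PM = 7 h 15 min
Total worked: 46 h 4 min = 46.07 h.
Threshold 40 h → overtime 6 h 4 min, regular 40 h 0 min.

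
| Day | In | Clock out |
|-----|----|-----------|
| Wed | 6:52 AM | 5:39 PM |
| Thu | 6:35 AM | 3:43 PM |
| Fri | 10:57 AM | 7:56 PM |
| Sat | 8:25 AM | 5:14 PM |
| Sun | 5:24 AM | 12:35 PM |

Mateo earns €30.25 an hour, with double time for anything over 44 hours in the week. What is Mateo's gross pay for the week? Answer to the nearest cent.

€1385.45

Wed: 6:52 AM–5:39 PM = 10 h 47 min
Thu: 6:35 AM–3:43 PM = 9 h 8 min
Fri: 10:57 AM–7:56 PM = 8 h 59 min
Sat: 8:25 AM–5:14 PM = 8 h 49 min
Sun: 5:24 AM–12:35 PM = 7 h 11 min
Total worked: 44 h 54 min = 2694 min.
Regular 44 h 0 min = 2640 min at €30.25/h; overtime 0 h 54 min = 54 min at €60.50/h.
Pay = (2640 × €30.25 + 54 × €60.50) ÷ 60 = €1385.45.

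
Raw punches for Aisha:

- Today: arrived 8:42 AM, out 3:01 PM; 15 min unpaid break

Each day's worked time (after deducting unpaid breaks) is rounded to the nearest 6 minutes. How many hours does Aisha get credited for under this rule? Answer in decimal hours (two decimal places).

6.10 hours

Today: 8:42 AM–3:01 PM = 6 h 19 min − 15 min = 6 h 4 min → rounds to 6 h 6 min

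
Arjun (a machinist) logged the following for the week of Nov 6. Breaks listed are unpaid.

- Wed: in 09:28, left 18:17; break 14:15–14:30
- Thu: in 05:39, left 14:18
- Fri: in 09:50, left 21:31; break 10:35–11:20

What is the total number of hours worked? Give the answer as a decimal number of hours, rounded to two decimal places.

28.15 hours

Wed: 09:28–18:17 = 8 h 49 min; less 15 min break → 8 h 34 min
Thu: 05:39–14:18 = 8 h 39 min
Fri: 09:50–21:31 = 11 h 41 min; less 45 min break → 10 h 56 min
Total: 8 h 34 min + 8 h 39 min + 10 h 56 min = 28 h 9 min.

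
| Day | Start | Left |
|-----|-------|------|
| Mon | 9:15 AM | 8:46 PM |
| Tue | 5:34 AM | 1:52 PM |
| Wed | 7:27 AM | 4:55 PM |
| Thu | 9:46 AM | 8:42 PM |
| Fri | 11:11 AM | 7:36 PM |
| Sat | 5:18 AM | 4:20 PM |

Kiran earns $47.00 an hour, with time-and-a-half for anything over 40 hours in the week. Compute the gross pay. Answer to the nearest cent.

Mon: 9:15 AM–8:46 PM = 11 h 31 min
Tue: 5:34 AM–1:52 PM = 8 h 18 min
Wed: 7:27 AM–4:55 PM = 9 h 28 min
Thu: 9:46 AM–8:42 PM = 10 h 56 min
Fri: 11:11 AM–7:36 PM = 8 h 25 min
Sat: 5:18 AM–4:20 PM = 11 h 2 min
Total worked: 59 h 40 min = 3580 min.
Regular 40 h 0 min = 2400 min at $47.00/h; overtime 19 h 40 min = 1180 min at $70.50/h.
Pay = (2400 × $47.00 + 1180 × $70.50) ÷ 60 = $3266.50.

$3266.50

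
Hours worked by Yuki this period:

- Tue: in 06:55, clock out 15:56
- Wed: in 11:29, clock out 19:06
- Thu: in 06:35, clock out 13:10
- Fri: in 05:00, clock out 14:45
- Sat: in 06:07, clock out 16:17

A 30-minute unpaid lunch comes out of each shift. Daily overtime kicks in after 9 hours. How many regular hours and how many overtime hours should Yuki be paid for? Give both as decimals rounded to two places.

Regular 39.72 hours, overtime 0.92 hours

Tue: 06:55–15:56 = 9 h 1 min; less 30 min break → 8 h 31 min
Wed: 11:29–19:06 = 7 h 37 min; less 30 min break → 7 h 7 min
Thu: 06:35–13:10 = 6 h 35 min; less 30 min break → 6 h 5 min
Fri: 05:00–14:45 = 9 h 45 min; less 30 min break → 9 h 15 min
Sat: 06:07–16:17 = 10 h 10 min; less 30 min break → 9 h 40 min
Tue reg 8 h 31 min / OT 0 h 0 min; Wed reg 7 h 7 min / OT 0 h 0 min; Thu reg 6 h 5 min / OT 0 h 0 min; Fri reg 9 h 0 min / OT 0 h 15 min; Sat reg 9 h 0 min / OT 0 h 40 min.
Totals: regular 39 h 43 min, overtime 0 h 55 min.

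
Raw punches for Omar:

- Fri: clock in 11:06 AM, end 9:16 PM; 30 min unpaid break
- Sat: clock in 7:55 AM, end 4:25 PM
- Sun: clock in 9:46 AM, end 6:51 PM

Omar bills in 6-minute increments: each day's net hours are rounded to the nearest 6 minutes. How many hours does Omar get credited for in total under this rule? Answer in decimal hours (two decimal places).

27.30 hours

Fri: 11:06 AM–9:16 PM = 10 h 10 min − 30 min = 9 h 40 min → rounds to 9 h 42 min
Sat: 7:55 AM–4:25 PM = 8 h 30 min → rounds to 8 h 30 min
Sun: 9:46 AM–6:51 PM = 9 h 5 min → rounds to 9 h 6 min
Total credited: 27 h 18 min.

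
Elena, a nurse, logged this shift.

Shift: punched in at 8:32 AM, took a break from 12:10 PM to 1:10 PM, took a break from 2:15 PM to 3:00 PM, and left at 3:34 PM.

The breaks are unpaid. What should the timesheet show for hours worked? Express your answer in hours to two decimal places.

5.28 hours

Shift: 8:32 AM–3:34 PM = 7 h 2 min; less 105 min break → 5 h 17 min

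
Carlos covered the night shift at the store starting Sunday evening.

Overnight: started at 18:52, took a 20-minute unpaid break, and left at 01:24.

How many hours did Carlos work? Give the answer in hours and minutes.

6 h 12 min

Overnight: 18:52 → midnight = 5 h 8 min; midnight → 01:24 = 1 h 24 min; span 6 h 32 min; less 20 min break → 6 h 12 min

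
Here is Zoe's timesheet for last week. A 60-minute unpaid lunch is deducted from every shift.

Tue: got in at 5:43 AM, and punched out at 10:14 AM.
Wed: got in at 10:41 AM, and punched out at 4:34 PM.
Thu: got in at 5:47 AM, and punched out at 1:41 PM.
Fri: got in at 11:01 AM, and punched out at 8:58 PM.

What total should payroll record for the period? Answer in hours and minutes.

Tue: 5:43 AM–10:14 AM = 4 h 31 min; less 60 min break → 3 h 31 min
Wed: 10:41 AM–4:34 PM = 5 h 53 min; less 60 min break → 4 h 53 min
Thu: 5:47 AM–1:41 PM = 7 h 54 min; less 60 min break → 6 h 54 min
Fri: 11:01 AM–8:58 PM = 9 h 57 min; less 60 min break → 8 h 57 min
Total: 3 h 31 min + 4 h 53 min + 6 h 54 min + 8 h 57 min = 24 h 15 min.

24 h 15 min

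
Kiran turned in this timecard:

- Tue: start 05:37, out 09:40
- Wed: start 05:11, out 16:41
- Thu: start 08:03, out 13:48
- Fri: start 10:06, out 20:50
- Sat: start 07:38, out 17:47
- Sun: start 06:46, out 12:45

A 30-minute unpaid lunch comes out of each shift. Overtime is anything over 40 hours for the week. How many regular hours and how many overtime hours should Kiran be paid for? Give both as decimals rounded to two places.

Tue: 05:37–09:40 = 4 h 3 min; less 30 min break → 3 h 33 min
Wed: 05:11–16:41 = 11 h 30 min; less 30 min break → 11 h 0 min
Thu: 08:03–13:48 = 5 h 45 min; less 30 min break → 5 h 15 min
Fri: 10:06–20:50 = 10 h 44 min; less 30 min break → 10 h 14 min
Sat: 07:38–17:47 = 10 h 9 min; less 30 min break → 9 h 39 min
Sun: 06:46–12:45 = 5 h 59 min; less 30 min break → 5 h 29 min
Total worked: 45 h 10 min = 45.17 h.
Threshold 40 h → overtime 5 h 10 min, regular 40 h 0 min.

Regular 40.00 hours, overtime 5.17 hours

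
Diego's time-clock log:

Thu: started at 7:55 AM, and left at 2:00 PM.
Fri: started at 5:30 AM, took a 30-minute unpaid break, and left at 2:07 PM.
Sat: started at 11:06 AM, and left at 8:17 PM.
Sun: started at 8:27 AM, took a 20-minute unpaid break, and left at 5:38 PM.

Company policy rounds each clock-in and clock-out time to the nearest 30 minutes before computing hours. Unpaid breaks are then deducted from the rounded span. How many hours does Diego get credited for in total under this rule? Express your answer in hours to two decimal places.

32.17 hours

Thu: in 7:55 AM→8:00 AM, out 2:00 PM→2:00 PM; 6 h 0 min
Fri: in 5:30 AM→5:30 AM, out 2:07 PM→2:00 PM; 8 h 30 min − 30 min = 8 h 0 min
Sat: in 11:06 AM→11:00 AM, out 8:17 PM→8:30 PM; 9 h 30 min
Sun: in 8:27 AM→8:30 AM, out 5:38 PM→5:30 PM; 9 h 0 min − 20 min = 8 h 40 min
Total credited: 32 h 10 min.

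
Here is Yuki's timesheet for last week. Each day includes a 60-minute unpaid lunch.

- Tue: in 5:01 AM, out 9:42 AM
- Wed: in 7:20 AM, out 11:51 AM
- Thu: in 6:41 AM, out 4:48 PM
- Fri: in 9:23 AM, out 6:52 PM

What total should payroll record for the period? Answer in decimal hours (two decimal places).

24.80 hours

Tue: 5:01 AM–9:42 AM = 4 h 41 min; less 60 min break → 3 h 41 min
Wed: 7:20 AM–11:51 AM = 4 h 31 min; less 60 min break → 3 h 31 min
Thu: 6:41 AM–4:48 PM = 10 h 7 min; less 60 min break → 9 h 7 min
Fri: 9:23 AM–6:52 PM = 9 h 29 min; less 60 min break → 8 h 29 min
Total: 3 h 41 min + 3 h 31 min + 9 h 7 min + 8 h 29 min = 24 h 48 min.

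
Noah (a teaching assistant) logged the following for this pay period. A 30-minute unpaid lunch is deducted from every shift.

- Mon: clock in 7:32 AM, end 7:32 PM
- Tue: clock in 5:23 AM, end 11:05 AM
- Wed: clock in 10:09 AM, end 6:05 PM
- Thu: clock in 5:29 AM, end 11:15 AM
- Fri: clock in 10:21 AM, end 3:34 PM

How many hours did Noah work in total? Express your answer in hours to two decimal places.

Mon: 7:32 AM–7:32 PM = 12 h 0 min; less 30 min break → 11 h 30 min
Tue: 5:23 AM–11:05 AM = 5 h 42 min; less 30 min break → 5 h 12 min
Wed: 10:09 AM–6:05 PM = 7 h 56 min; less 30 min break → 7 h 26 min
Thu: 5:29 AM–11:15 AM = 5 h 46 min; less 30 min break → 5 h 16 min
Fri: 10:21 AM–3:34 PM = 5 h 13 min; less 30 min break → 4 h 43 min
Total: 11 h 30 min + 5 h 12 min + 7 h 26 min + 5 h 16 min + 4 h 43 min = 34 h 7 min.

34.12 hours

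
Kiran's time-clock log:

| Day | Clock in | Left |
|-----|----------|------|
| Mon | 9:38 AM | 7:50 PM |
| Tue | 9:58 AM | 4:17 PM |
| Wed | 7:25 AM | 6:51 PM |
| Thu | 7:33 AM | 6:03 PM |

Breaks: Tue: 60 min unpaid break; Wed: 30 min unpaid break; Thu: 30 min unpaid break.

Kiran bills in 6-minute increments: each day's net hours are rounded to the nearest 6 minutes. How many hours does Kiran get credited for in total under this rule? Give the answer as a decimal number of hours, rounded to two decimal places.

Mon: 9:38 AM–7:50 PM = 10 h 12 min → rounds to 10 h 12 min
Tue: 9:58 AM–4:17 PM = 6 h 19 min − 60 min = 5 h 19 min → rounds to 5 h 18 min
Wed: 7:25 AM–6:51 PM = 11 h 26 min − 30 min = 10 h 56 min → rounds to 10 h 54 min
Thu: 7:33 AM–6:03 PM = 10 h 30 min − 30 min = 10 h 0 min → rounds to 10 h 0 min
Total credited: 36 h 24 min.

36.40 hours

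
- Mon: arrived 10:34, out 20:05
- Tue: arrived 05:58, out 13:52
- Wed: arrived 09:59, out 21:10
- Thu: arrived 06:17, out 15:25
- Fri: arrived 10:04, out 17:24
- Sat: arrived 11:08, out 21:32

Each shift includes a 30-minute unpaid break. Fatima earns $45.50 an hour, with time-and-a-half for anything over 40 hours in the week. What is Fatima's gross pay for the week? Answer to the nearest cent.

$2670.85

Mon: 10:34–20:05 = 9 h 31 min; less 30 min break → 9 h 1 min
Tue: 05:58–13:52 = 7 h 54 min; less 30 min break → 7 h 24 min
Wed: 09:59–21:10 = 11 h 11 min; less 30 min break → 10 h 41 min
Thu: 06:17–15:25 = 9 h 8 min; less 30 min break → 8 h 38 min
Fri: 10:04–17:24 = 7 h 20 min; less 30 min break → 6 h 50 min
Sat: 11:08–21:32 = 10 h 24 min; less 30 min break → 9 h 54 min
Total worked: 52 h 28 min = 3148 min.
Regular 40 h 0 min = 2400 min at $45.50/h; overtime 12 h 28 min = 748 min at $68.25/h.
Pay = (2400 × $45.50 + 748 × $68.25) ÷ 60 = $2670.85.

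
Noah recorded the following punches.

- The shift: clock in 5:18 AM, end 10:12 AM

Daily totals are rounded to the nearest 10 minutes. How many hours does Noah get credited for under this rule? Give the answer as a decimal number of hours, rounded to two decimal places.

The shift: 5:18 AM–10:12 AM = 4 h 54 min → rounds to 4 h 50 min

4.83 hours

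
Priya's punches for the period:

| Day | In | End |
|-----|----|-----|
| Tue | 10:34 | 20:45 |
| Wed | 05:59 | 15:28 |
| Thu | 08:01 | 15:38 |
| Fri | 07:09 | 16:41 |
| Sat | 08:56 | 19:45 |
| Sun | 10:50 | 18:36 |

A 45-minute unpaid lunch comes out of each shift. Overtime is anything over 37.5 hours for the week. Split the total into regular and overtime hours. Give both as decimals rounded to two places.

Regular 37.50 hours, overtime 13.40 hours

Tue: 10:34–20:45 = 10 h 11 min; less 45 min break → 9 h 26 min
Wed: 05:59–15:28 = 9 h 29 min; less 45 min break → 8 h 44 min
Thu: 08:01–15:38 = 7 h 37 min; less 45 min break → 6 h 52 min
Fri: 07:09–16:41 = 9 h 32 min; less 45 min break → 8 h 47 min
Sat: 08:56–19:45 = 10 h 49 min; less 45 min break → 10 h 4 min
Sun: 10:50–18:36 = 7 h 46 min; less 45 min break → 7 h 1 min
Total worked: 50 h 54 min = 50.90 h.
Threshold 37.5 h → overtime 13 h 24 min, regular 37 h 30 min.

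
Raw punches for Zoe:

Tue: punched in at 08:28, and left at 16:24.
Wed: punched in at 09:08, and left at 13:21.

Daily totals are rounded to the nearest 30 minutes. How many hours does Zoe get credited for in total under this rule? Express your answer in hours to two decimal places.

Tue: 08:28–16:24 = 7 h 56 min → rounds to 8 h 0 min
Wed: 09:08–13:21 = 4 h 13 min → rounds to 4 h 0 min
Total credited: 12 h 0 min.

12.00 hours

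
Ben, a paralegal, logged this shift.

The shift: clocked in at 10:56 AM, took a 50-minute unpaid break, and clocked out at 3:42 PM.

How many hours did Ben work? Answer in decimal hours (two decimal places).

The shift: 10:56 AM–3:42 PM = 4 h 46 min; less 50 min break → 3 h 56 min

3.93 hours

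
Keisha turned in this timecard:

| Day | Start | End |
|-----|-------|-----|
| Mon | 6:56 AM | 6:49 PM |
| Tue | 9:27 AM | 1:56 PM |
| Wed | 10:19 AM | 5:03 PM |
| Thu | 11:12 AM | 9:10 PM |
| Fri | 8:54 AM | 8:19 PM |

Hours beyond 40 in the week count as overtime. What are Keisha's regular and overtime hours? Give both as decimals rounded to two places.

Regular 40.00 hours, overtime 4.48 hours

Mon: 6:56 AM–6:49 PM = 11 h 53 min
Tue: 9:27 AM–1:56 PM = 4 h 29 min
Wed: 10:19 AM–5:03 PM = 6 h 44 min
Thu: 11:12 AM–9:10 PM = 9 h 58 min
Fri: 8:54 AM–8:19 PM = 11 h 25 min
Total worked: 44 h 29 min = 44.48 h.
Threshold 40 h → overtime 4 h 29 min, regular 40 h 0 min.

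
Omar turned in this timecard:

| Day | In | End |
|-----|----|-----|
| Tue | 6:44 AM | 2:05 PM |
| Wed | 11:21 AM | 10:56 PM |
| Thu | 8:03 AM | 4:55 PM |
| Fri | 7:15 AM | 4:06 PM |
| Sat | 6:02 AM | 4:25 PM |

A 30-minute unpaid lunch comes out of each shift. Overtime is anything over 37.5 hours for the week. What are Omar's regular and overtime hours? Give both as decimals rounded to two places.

Tue: 6:44 AM–2:05 PM = 7 h 21 min; less 30 min break → 6 h 51 min
Wed: 11:21 AM–10:56 PM = 11 h 35 min; less 30 min break → 11 h 5 min
Thu: 8:03 AM–4:55 PM = 8 h 52 min; less 30 min break → 8 h 22 min
Fri: 7:15 AM–4:06 PM = 8 h 51 min; less 30 min break → 8 h 21 min
Sat: 6:02 AM–4:25 PM = 10 h 23 min; less 30 min break → 9 h 53 min
Total worked: 44 h 32 min = 44.53 h.
Threshold 37.5 h → overtime 7 h 2 min, regular 37 h 30 min.

Regular 37.50 hours, overtime 7.03 hours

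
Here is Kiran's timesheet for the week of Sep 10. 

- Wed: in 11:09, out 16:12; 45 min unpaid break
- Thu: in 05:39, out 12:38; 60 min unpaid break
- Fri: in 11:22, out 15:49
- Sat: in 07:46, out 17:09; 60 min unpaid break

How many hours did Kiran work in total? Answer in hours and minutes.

Wed: 11:09–16:12 = 5 h 3 min; less 45 min break → 4 h 18 min
Thu: 05:39–12:38 = 6 h 59 min; less 60 min break → 5 h 59 min
Fri: 11:22–15:49 = 4 h 27 min
Sat: 07:46–17:09 = 9 h 23 min; less 60 min break → 8 h 23 min
Total: 4 h 18 min + 5 h 59 min + 4 h 27 min + 8 h 23 min = 23 h 7 min.

23 h 7 min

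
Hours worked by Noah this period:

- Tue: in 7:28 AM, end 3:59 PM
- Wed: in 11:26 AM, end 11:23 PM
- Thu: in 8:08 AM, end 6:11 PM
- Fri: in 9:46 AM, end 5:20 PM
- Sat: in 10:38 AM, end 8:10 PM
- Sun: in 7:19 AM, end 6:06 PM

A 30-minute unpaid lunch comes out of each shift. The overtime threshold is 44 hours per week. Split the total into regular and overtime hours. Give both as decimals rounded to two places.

Regular 44.00 hours, overtime 11.40 hours

Tue: 7:28 AM–3:59 PM = 8 h 31 min; less 30 min break → 8 h 1 min
Wed: 11:26 AM–11:23 PM = 11 h 57 min; less 30 min break → 11 h 27 min
Thu: 8:08 AM–6:11 PM = 10 h 3 min; less 30 min break → 9 h 33 min
Fri: 9:46 AM–5:20 PM = 7 h 34 min; less 30 min break → 7 h 4 min
Sat: 10:38 AM–8:10 PM = 9 h 32 min; less 30 min break → 9 h 2 min
Sun: 7:19 AM–6:06 PM = 10 h 47 min; less 30 min break → 10 h 17 min
Total worked: 55 h 24 min = 55.40 h.
Threshold 44 h → overtime 11 h 24 min, regular 44 h 0 min.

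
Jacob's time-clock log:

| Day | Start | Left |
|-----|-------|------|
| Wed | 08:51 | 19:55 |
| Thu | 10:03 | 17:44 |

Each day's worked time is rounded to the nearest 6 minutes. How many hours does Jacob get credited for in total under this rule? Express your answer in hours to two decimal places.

Wed: 08:51–19:55 = 11 h 4 min → rounds to 11 h 6 min
Thu: 10:03–17:44 = 7 h 41 min → rounds to 7 h 42 min
Total credited: 18 h 48 min.

18.80 hours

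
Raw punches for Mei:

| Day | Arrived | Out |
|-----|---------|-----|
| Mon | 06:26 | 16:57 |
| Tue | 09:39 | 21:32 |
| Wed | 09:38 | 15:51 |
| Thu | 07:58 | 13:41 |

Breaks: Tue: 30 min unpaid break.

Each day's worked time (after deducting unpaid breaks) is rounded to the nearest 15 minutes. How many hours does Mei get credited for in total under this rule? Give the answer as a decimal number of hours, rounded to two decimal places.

Mon: 06:26–16:57 = 10 h 31 min → rounds to 10 h 30 min
Tue: 09:39–21:32 = 11 h 53 min − 30 min = 11 h 23 min → rounds to 11 h 30 min
Wed: 09:38–15:51 = 6 h 13 min → rounds to 6 h 15 min
Thu: 07:58–13:41 = 5 h 43 min → rounds to 5 h 45 min
Total credited: 34 h 0 min.

34.00 hours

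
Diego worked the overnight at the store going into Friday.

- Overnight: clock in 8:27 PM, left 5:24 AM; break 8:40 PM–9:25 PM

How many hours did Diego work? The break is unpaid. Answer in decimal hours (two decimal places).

Overnight: 8:27 PM → midnight = 3 h 33 min; midnight → 5:24 AM = 5 h 24 min; span 8 h 57 min; less 45 min break → 8 h 12 min

8.20 hours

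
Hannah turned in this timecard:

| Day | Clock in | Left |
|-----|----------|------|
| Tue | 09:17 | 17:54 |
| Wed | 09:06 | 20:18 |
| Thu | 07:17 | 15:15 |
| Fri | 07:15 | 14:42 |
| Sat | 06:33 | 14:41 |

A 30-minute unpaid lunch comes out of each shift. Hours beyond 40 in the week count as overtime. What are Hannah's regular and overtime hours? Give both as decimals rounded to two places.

Regular 40.00 hours, overtime 0.87 hours

Tue: 09:17–17:54 = 8 h 37 min; less 30 min break → 8 h 7 min
Wed: 09:06–20:18 = 11 h 12 min; less 30 min break → 10 h 42 min
Thu: 07:17–15:15 = 7 h 58 min; less 30 min break → 7 h 28 min
Fri: 07:15–14:42 = 7 h 27 min; less 30 min break → 6 h 57 min
Sat: 06:33–14:41 = 8 h 8 min; less 30 min break → 7 h 38 min
Total worked: 40 h 52 min = 40.87 h.
Threshold 40 h → overtime 0 h 52 min, regular 40 h 0 min.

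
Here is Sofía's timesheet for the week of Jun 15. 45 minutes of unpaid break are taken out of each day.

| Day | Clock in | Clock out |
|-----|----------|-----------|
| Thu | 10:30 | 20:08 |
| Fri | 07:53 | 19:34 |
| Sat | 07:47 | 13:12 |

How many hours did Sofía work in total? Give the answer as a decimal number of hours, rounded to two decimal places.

24.48 hours

Thu: 10:30–20:08 = 9 h 38 min; less 45 min break → 8 h 53 min
Fri: 07:53–19:34 = 11 h 41 min; less 45 min break → 10 h 56 min
Sat: 07:47–13:12 = 5 h 25 min; less 45 min break → 4 h 40 min
Total: 8 h 53 min + 10 h 56 min + 4 h 40 min = 24 h 29 min.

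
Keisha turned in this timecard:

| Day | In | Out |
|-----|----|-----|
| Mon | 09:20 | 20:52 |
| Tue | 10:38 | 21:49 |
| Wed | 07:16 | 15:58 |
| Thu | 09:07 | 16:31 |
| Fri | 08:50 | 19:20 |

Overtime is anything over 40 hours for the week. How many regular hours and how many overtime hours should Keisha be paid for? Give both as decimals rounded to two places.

Mon: 09:20–20:52 = 11 h 32 min
Tue: 10:38–21:49 = 11 h 11 min
Wed: 07:16–15:58 = 8 h 42 min
Thu: 09:07–16:31 = 7 h 24 min
Fri: 08:50–19:20 = 10 h 30 min
Total worked: 49 h 19 min = 49.32 h.
Threshold 40 h → overtime 9 h 19 min, regular 40 h 0 min.

Regular 40.00 hours, overtime 9.32 hours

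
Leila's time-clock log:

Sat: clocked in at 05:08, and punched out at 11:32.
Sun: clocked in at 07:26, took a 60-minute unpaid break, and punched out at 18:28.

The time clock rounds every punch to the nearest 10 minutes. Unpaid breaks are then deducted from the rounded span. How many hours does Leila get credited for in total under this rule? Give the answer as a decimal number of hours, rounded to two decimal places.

Sat: in 05:08→05:10, out 11:32→11:30; 6 h 20 min
Sun: in 07:26→07:30, out 18:28→18:30; 11 h 0 min − 60 min = 10 h 0 min
Total credited: 16 h 20 min.

16.33 hours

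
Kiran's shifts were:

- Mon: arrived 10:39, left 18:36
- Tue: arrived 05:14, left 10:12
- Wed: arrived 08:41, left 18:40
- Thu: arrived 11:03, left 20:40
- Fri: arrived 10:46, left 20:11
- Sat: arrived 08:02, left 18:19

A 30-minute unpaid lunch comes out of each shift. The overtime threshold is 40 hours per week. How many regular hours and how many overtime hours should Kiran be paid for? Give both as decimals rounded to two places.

Mon: 10:39–18:36 = 7 h 57 min; less 30 min break → 7 h 27 min
Tue: 05:14–10:12 = 4 h 58 min; less 30 min break → 4 h 28 min
Wed: 08:41–18:40 = 9 h 59 min; less 30 min break → 9 h 29 min
Thu: 11:03–20:40 = 9 h 37 min; less 30 min break → 9 h 7 min
Fri: 10:46–20:11 = 9 h 25 min; less 30 min break → 8 h 55 min
Sat: 08:02–18:19 = 10 h 17 min; less 30 min break → 9 h 47 min
Total worked: 49 h 13 min = 49.22 h.
Threshold 40 h → overtime 9 h 13 min, regular 40 h 0 min.

Regular 40.00 hours, overtime 9.22 hours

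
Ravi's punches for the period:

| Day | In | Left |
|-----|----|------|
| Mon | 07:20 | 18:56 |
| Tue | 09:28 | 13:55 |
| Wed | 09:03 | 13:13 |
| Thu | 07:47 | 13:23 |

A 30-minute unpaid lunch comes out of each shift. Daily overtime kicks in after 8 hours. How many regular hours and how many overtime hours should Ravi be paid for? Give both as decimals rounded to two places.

Regular 20.72 hours, overtime 3.10 hours

Mon: 07:20–18:56 = 11 h 36 min; less 30 min break → 11 h 6 min
Tue: 09:28–13:55 = 4 h 27 min; less 30 min break → 3 h 57 min
Wed: 09:03–13:13 = 4 h 10 min; less 30 min break → 3 h 40 min
Thu: 07:47–13:23 = 5 h 36 min; less 30 min break → 5 h 6 min
Mon reg 8 h 0 min / OT 3 h 6 min; Tue reg 3 h 57 min / OT 0 h 0 min; Wed reg 3 h 40 min / OT 0 h 0 min; Thu reg 5 h 6 min / OT 0 h 0 min.
Totals: regular 20 h 43 min, overtime 3 h 6 min.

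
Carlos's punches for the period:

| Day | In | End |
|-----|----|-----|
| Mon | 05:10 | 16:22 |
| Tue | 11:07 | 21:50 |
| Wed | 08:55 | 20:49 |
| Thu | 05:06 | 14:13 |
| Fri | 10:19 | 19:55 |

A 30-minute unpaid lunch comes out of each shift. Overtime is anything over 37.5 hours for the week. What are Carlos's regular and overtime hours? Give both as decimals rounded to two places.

Mon: 05:10–16:22 = 11 h 12 min; less 30 min break → 10 h 42 min
Tue: 11:07–21:50 = 10 h 43 min; less 30 min break → 10 h 13 min
Wed: 08:55–20:49 = 11 h 54 min; less 30 min break → 11 h 24 min
Thu: 05:06–14:13 = 9 h 7 min; less 30 min break → 8 h 37 min
Fri: 10:19–19:55 = 9 h 36 min; less 30 min break → 9 h 6 min
Total worked: 50 h 2 min = 50.03 h.
Threshold 37.5 h → overtime 12 h 32 min, regular 37 h 30 min.

Regular 37.50 hours, overtime 12.53 hours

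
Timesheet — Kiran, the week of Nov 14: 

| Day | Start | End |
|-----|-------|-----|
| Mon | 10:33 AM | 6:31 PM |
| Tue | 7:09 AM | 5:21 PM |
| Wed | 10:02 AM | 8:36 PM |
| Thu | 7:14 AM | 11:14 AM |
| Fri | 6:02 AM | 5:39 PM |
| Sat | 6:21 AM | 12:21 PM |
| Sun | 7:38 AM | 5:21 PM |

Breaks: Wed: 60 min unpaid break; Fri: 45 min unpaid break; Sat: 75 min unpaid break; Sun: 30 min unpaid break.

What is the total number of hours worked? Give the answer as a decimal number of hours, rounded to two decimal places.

Mon: 10:33 AM–6:31 PM = 7 h 58 min
Tue: 7:09 AM–5:21 PM = 10 h 12 min
Wed: 10:02 AM–8:36 PM = 10 h 34 min; less 60 min break → 9 h 34 min
Thu: 7:14 AM–11:14 AM = 4 h 0 min
Fri: 6:02 AM–5:39 PM = 11 h 37 min; less 45 min break → 10 h 52 min
Sat: 6:21 AM–12:21 PM = 6 h 0 min; less 75 min break → 4 h 45 min
Sun: 7:38 AM–5:21 PM = 9 h 43 min; less 30 min break → 9 h 13 min
Total: 7 h 58 min + 10 h 12 min + 9 h 34 min + 4 h 0 min + 10 h 52 min + 4 h 45 min + 9 h 13 min = 56 h 34 min.

56.57 hours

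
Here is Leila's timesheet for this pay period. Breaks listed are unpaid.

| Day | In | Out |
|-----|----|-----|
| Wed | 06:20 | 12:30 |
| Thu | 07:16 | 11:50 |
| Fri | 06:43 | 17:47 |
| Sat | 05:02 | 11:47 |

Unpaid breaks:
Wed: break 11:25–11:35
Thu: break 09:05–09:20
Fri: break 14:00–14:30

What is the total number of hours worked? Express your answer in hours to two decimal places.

Wed: 06:20–12:30 = 6 h 10 min; less 10 min break → 6 h 0 min
Thu: 07:16–11:50 = 4 h 34 min; less 15 min break → 4 h 19 min
Fri: 06:43–17:47 = 11 h 4 min; less 30 min break → 10 h 34 min
Sat: 05:02–11:47 = 6 h 45 min
Total: 6 h 0 min + 4 h 19 min + 10 h 34 min + 6 h 45 min = 27 h 38 min.

27.63 hours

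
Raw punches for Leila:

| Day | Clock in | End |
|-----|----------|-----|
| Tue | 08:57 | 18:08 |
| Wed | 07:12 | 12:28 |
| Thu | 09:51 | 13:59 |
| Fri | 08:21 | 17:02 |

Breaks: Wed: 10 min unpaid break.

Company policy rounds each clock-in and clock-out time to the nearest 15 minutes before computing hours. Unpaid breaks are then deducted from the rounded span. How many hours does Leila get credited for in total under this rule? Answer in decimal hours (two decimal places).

27.33 hours

Tue: in 08:57→09:00, out 18:08→18:15; 9 h 15 min
Wed: in 07:12→07:15, out 12:28→12:30; 5 h 15 min − 10 min = 5 h 5 min
Thu: in 09:51→09:45, out 13:59→14:00; 4 h 15 min
Fri: in 08:21→08:15, out 17:02→17:00; 8 h 45 min
Total credited: 27 h 20 min.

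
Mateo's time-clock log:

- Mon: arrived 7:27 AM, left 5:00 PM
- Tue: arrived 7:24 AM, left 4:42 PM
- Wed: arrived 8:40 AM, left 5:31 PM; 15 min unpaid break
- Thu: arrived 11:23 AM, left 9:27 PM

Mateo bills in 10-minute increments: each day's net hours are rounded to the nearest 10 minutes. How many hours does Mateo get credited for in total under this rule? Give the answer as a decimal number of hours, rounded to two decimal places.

37.50 hours

Mon: 7:27 AM–5:00 PM = 9 h 33 min → rounds to 9 h 30 min
Tue: 7:24 AM–4:42 PM = 9 h 18 min → rounds to 9 h 20 min
Wed: 8:40 AM–5:31 PM = 8 h 51 min − 15 min = 8 h 36 min → rounds to 8 h 40 min
Thu: 11:23 AM–9:27 PM = 10 h 4 min → rounds to 10 h 0 min
Total credited: 37 h 30 min.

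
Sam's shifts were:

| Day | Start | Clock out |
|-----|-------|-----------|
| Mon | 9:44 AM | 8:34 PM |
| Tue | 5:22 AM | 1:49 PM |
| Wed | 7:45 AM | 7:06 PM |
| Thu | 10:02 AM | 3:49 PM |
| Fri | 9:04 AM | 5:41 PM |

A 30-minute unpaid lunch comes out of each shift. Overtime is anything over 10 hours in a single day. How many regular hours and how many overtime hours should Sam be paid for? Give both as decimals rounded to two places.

Regular 41.35 hours, overtime 1.18 hours

Mon: 9:44 AM–8:34 PM = 10 h 50 min; less 30 min break → 10 h 20 min
Tue: 5:22 AM–1:49 PM = 8 h 27 min; less 30 min break → 7 h 57 min
Wed: 7:45 AM–7:06 PM = 11 h 21 min; less 30 min break → 10 h 51 min
Thu: 10:02 AM–3:49 PM = 5 h 47 min; less 30 min break → 5 h 17 min
Fri: 9:04 AM–5:41 PM = 8 h 37 min; less 30 min break → 8 h 7 min
Mon reg 10 h 0 min / OT 0 h 20 min; Tue reg 7 h 57 min / OT 0 h 0 min; Wed reg 10 h 0 min / OT 0 h 51 min; Thu reg 5 h 17 min / OT 0 h 0 min; Fri reg 8 h 7 min / OT 0 h 0 min.
Totals: regular 41 h 21 min, overtime 1 h 11 min.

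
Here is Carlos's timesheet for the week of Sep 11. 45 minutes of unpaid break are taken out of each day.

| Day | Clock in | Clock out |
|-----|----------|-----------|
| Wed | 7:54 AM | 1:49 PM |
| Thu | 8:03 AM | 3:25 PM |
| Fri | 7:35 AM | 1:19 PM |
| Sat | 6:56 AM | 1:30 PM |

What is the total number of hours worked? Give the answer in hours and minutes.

22 h 35 min

Wed: 7:54 AM–1:49 PM = 5 h 55 min; less 45 min break → 5 h 10 min
Thu: 8:03 AM–3:25 PM = 7 h 22 min; less 45 min break → 6 h 37 min
Fri: 7:35 AM–1:19 PM = 5 h 44 min; less 45 min break → 4 h 59 min
Sat: 6:56 AM–1:30 PM = 6 h 34 min; less 45 min break → 5 h 49 min
Total: 5 h 10 min + 6 h 37 min + 4 h 59 min + 5 h 49 min = 22 h 35 min.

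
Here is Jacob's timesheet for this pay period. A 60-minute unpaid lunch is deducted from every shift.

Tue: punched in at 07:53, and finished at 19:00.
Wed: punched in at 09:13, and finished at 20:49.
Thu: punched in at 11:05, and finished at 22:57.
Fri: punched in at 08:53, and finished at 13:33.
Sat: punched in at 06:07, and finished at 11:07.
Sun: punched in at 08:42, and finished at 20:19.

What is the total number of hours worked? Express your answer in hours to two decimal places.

49.87 hours

Tue: 07:53–19:00 = 11 h 7 min; less 60 min break → 10 h 7 min
Wed: 09:13–20:49 = 11 h 36 min; less 60 min break → 10 h 36 min
Thu: 11:05–22:57 = 11 h 52 min; less 60 min break → 10 h 52 min
Fri: 08:53–13:33 = 4 h 40 min; less 60 min break → 3 h 40 min
Sat: 06:07–11:07 = 5 h 0 min; less 60 min break → 4 h 0 min
Sun: 08:42–20:19 = 11 h 37 min; less 60 min break → 10 h 37 min
Total: 10 h 7 min + 10 h 36 min + 10 h 52 min + 3 h 40 min + 4 h 0 min + 10 h 37 min = 49 h 52 min.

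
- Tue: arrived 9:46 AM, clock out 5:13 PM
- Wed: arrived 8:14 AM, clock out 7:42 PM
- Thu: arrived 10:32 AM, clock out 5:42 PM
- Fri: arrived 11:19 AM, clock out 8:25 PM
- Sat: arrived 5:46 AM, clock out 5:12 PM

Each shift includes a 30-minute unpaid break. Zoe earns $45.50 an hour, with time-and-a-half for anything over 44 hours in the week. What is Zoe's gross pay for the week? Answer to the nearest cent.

$2009.96

Tue: 9:46 AM–5:13 PM = 7 h 27 min; less 30 min break → 6 h 57 min
Wed: 8:14 AM–7:42 PM = 11 h 28 min; less 30 min break → 10 h 58 min
Thu: 10:32 AM–5:42 PM = 7 h 10 min; less 30 min break → 6 h 40 min
Fri: 11:19 AM–8:25 PM = 9 h 6 min; less 30 min break → 8 h 36 min
Sat: 5:46 AM–5:12 PM = 11 h 26 min; less 30 min break → 10 h 56 min
Total worked: 44 h 7 min = 2647 min.
Regular 44 h 0 min = 2640 min at $45.50/h; overtime 0 h 7 min = 7 min at $68.25/h.
Pay = (2640 × $45.50 + 7 × $68.25) ÷ 60 = $2009.96.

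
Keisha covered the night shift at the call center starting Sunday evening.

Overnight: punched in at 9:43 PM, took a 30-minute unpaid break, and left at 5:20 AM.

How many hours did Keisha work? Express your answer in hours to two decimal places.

7.12 hours

Overnight: 9:43 PM → midnight = 2 h 17 min; midnight → 5:20 AM = 5 h 20 min; span 7 h 37 min; less 30 min break → 7 h 7 min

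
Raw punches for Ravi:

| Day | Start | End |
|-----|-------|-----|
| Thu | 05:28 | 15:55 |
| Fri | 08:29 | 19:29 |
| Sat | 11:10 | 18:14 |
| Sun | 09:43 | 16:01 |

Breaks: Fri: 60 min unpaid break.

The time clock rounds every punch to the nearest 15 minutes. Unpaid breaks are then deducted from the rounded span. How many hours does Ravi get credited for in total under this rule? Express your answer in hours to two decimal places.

Thu: in 05:28→05:30, out 15:55→16:00; 10 h 30 min
Fri: in 08:29→08:30, out 19:29→19:30; 11 h 0 min − 60 min = 10 h 0 min
Sat: in 11:10→11:15, out 18:14→18:15; 7 h 0 min
Sun: in 09:43→09:45, out 16:01→16:00; 6 h 15 min
Total credited: 33 h 45 min.

33.75 hours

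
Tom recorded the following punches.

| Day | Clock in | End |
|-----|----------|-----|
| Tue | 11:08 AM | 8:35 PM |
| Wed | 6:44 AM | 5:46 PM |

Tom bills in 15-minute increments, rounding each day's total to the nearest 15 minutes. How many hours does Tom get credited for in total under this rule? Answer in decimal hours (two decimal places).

Tue: 11:08 AM–8:35 PM = 9 h 27 min → rounds to 9 h 30 min
Wed: 6:44 AM–5:46 PM = 11 h 2 min → rounds to 11 h 0 min
Total credited: 20 h 30 min.

20.50 hours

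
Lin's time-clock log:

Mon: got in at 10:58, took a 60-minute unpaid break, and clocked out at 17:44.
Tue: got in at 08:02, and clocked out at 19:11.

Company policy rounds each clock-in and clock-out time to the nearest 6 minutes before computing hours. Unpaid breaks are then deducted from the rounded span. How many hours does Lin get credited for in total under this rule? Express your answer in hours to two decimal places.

Mon: in 10:58→11:00, out 17:44→17:42; 6 h 42 min − 60 min = 5 h 42 min
Tue: in 08:02→08:00, out 19:11→19:12; 11 h 12 min
Total credited: 16 h 54 min.

16.90 hours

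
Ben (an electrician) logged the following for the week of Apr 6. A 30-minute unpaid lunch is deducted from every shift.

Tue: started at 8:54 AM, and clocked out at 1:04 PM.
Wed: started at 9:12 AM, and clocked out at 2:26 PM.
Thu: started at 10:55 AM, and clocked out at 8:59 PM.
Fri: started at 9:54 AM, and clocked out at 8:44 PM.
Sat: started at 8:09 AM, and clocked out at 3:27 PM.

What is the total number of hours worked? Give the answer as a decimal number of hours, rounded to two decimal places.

35.10 hours

Tue: 8:54 AM–1:04 PM = 4 h 10 min; less 30 min break → 3 h 40 min
Wed: 9:12 AM–2:26 PM = 5 h 14 min; less 30 min break → 4 h 44 min
Thu: 10:55 AM–8:59 PM = 10 h 4 min; less 30 min break → 9 h 34 min
Fri: 9:54 AM–8:44 PM = 10 h 50 min; less 30 min break → 10 h 20 min
Sat: 8:09 AM–3:27 PM = 7 h 18 min; less 30 min break → 6 h 48 min
Total: 3 h 40 min + 4 h 44 min + 9 h 34 min + 10 h 20 min + 6 h 48 min = 35 h 6 min.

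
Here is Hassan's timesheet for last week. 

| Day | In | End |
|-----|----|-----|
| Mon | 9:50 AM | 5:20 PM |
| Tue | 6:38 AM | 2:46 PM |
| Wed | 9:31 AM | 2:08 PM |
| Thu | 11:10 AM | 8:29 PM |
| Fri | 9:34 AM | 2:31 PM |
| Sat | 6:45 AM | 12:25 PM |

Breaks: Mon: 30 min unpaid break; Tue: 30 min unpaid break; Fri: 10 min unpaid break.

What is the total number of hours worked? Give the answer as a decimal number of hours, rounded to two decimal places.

39.02 hours

Mon: 9:50 AM–5:20 PM = 7 h 30 min; less 30 min break → 7 h 0 min
Tue: 6:38 AM–2:46 PM = 8 h 8 min; less 30 min break → 7 h 38 min
Wed: 9:31 AM–2:08 PM = 4 h 37 min
Thu: 11:10 AM–8:29 PM = 9 h 19 min
Fri: 9:34 AM–2:31 PM = 4 h 57 min; less 10 min break → 4 h 47 min
Sat: 6:45 AM–12:25 PM = 5 h 40 min
Total: 7 h 0 min + 7 h 38 min + 4 h 37 min + 9 h 19 min + 4 h 47 min + 5 h 40 min = 39 h 1 min.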